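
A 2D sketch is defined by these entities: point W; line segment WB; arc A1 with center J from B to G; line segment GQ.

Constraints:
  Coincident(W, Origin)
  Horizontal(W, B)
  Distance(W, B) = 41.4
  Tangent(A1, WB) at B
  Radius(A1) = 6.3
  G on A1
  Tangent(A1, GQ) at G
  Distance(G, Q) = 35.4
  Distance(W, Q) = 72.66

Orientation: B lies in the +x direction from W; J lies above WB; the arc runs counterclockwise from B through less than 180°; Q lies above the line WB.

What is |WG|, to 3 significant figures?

47.0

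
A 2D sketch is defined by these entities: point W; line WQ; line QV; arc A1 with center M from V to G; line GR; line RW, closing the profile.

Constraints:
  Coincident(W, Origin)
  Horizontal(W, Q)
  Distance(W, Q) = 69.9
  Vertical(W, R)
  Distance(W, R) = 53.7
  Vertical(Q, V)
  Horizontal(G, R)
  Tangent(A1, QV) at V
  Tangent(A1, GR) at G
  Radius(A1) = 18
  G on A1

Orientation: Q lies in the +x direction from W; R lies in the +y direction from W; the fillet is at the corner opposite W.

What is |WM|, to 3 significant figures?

63.0

W is at the origin; W and Q share the same y with |WQ| = 69.9 and Q on the +x side, so Q = (69.9, 0.00). WR is vertical with |WR| = 53.7 and R on the +y side, so R = (0.00, 53.7). The virtual corner opposite W is at (69.9, 53.7). A1 meets QV tangentially, so MV is at right angles to QV and since A1 is tangent to GR there, MG ⟂ GR, with radius 18.0, so the center M sits 18.0 in from both sides at M = (51.9, 35.7). Then |WM| = |M − W| = 63.0.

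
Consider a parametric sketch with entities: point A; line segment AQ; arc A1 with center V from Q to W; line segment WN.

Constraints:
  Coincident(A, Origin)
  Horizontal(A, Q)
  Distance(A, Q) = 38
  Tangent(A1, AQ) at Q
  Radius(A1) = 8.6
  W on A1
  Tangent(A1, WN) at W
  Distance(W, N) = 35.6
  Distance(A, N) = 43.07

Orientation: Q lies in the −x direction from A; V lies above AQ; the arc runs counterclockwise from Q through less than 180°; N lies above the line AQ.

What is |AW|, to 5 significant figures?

30.444

Checks: |VW| = 8.600 ✓; ∠(VW, WN) = 90.00° ✓; |WN| = 35.60 ✓; |AN| = 43.07 ✓.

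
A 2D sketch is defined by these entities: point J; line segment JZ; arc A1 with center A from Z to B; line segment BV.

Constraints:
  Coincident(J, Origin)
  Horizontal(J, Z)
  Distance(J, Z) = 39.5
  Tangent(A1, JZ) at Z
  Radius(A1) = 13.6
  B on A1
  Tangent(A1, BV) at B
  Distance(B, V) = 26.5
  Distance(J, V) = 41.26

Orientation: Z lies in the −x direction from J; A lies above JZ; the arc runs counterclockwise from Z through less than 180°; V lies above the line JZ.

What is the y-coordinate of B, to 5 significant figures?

10.361

J is at the origin; JZ is horizontal with |JZ| = 39.5 and Z on the −x side, so Z = (-39.500, 0.0000). Tangency of A1 to JZ means the radius AZ is perpendicular to JZ, so A = Z + (0, 13.6) = (-39.500, 13.600). Since AB ⟂ BV (tangency), |AV| = √(13.6² + 26.5²) = 29.786 regardless of where B sits on A1. So V lies on both circle(J, 41.26) and circle(A, 29.786); the above-JZ intersection is V = (-19.981, 36.099). B is the foot of the tangent from V: B = (-26.291, 10.361).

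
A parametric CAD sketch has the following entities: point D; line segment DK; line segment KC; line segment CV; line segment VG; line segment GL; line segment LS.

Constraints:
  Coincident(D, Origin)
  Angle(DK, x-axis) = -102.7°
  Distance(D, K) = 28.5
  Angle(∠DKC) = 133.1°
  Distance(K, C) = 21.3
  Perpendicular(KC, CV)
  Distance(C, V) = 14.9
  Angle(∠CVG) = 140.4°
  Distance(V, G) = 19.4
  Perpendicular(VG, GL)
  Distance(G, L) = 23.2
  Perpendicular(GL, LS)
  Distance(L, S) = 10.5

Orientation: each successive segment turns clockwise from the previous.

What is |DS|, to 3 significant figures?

22.1

D is at the origin; DK runs at -102.7° with length 28.5, so K = (-6.27, -27.8). ∠DKC = 133.1° gives KC at -150° from the x-axis; with |KC| = 21.3, C = (-24.6, -38.6). KC ⟂ CV, so CV runs at 120°; with |CV| = 14.9, V = (-32.2, -25.7). ∠CVG = 140.4° gives VG at 80.8° from the x-axis; with |VG| = 19.4, G = (-29.1, -6.58). VG is perpendicular to GL, so GL runs at -9.20°; with |GL| = 23.2, L = (-6.17, -10.3). GL is perpendicular to LS, so LS runs at -99.2°; with |LS| = 10.5, S = (-7.85, -20.7). Then |DS| = |S − D| = 22.1.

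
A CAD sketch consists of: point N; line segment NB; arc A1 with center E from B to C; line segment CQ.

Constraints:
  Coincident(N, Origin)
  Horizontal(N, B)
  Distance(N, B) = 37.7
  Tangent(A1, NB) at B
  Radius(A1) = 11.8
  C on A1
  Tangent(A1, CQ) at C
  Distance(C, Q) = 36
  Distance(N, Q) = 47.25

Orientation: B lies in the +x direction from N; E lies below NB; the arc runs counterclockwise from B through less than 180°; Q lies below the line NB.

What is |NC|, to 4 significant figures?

27.73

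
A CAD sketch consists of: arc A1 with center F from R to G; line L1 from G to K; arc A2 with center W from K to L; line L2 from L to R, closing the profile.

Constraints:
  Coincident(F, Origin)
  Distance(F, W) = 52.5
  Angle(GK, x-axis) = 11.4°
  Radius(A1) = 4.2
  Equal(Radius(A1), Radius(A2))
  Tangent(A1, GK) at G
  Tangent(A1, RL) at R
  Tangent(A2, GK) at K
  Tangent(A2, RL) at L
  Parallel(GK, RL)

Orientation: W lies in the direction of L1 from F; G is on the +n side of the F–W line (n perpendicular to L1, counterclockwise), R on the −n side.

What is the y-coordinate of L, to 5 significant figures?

6.2599

The slot axis is L1's direction at 11.4°, so u = (cos 11.4°, sin 11.4°) = (0.98027, 0.19766) and n = (−sin 11.4°, cos 11.4°) = (-0.19766, 0.98027). F is at the origin and W lies 52.5 along u from F, so W = 52.5·u = (51.464, 10.377). Tangency of A1 to both parallel lines with radius 4.2 puts G and R at F ± 4.2·n: G = (-0.83016, 4.1171), R = (0.83016, -4.1171). Equal radii place K and L the same way about W: K = W + 4.2·n = (50.634, 14.494), L = W − 4.2·n = (52.294, 6.2599). So L.y = 6.2599.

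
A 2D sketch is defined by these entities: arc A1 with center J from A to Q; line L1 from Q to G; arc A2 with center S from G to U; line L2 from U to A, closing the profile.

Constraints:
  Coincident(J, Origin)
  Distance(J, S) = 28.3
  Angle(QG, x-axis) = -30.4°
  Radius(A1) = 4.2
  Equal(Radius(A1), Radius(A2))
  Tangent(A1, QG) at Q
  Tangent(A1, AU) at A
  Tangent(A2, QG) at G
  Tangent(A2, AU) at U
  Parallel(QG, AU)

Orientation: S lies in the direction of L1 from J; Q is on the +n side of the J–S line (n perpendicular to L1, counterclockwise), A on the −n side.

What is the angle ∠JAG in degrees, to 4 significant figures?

73.47°

The slot axis is L1's direction at -30.4°, so u = (cos -30.4°, sin -30.4°) = (0.8625, -0.5060) and n = (−sin -30.4°, cos -30.4°) = (0.5060, 0.8625). J is at the origin and S lies 28.3 along u from J, so S = 28.3·u = (24.41, -14.32). Tangency of A1 to both parallel lines with radius 4.2 puts Q and A at J ± 4.2·n: Q = (2.125, 3.623), A = (-2.125, -3.623). Equal radii place G and U the same way about S: G = S + 4.2·n = (26.53, -10.70), U = S − 4.2·n = (22.28, -17.94). Then cos ∠JAG = AJ·AG / (|AJ||AG|), giving 73.47°.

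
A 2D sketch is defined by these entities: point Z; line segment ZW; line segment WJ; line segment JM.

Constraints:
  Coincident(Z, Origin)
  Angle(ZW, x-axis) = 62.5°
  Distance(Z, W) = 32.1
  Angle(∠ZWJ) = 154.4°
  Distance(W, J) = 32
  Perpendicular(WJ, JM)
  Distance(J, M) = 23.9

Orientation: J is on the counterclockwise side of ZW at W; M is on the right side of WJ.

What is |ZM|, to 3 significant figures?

71.7

∠ZWJ = 154.4°, so WJ runs at 62.5° + (180° − 154.4°) = 88.1° from the x-axis; with |WJ| = 32.0, J = W + 32.0·(cos 88.1°, sin 88.1°) = (15.9, 60.5). WJ is perpendicular to JM; with |JM| = 23.9 on the right of WJ, M = J + 23.9·(0.999, -0.0332) = (39.8, 59.7). Then |ZM| = |M − Z| = 71.7.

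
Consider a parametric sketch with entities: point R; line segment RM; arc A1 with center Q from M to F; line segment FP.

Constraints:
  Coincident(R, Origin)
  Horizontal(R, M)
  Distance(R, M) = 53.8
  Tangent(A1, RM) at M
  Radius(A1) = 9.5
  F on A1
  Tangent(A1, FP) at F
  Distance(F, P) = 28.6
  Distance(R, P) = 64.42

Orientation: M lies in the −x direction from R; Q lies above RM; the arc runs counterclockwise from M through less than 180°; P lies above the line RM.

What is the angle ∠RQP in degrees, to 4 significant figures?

94.48°

Checks: |QF| = 9.500 ✓; ∠(QF, FP) = 90.00° ✓; |FP| = 28.60 ✓; |RP| = 64.42 ✓.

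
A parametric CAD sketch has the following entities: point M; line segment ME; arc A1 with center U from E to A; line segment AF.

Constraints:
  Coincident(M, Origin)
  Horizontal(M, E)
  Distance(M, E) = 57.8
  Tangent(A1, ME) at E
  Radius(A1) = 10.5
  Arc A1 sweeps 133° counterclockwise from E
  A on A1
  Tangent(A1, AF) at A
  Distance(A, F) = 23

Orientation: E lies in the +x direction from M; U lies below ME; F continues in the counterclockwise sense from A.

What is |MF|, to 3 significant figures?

74.3

On A1, E sits at bearing 90° from U; a 133° counterclockwise sweep puts A at bearing 223°, so A = U + 10.5·(cos 223°, sin 223°) = (50.1, -17.7). The tangent condition forces UA to be normal to AF, so AF runs along (−sin 223°, cos 223°); with |AF| = 23.0, F = (65.8, -34.5). Then |MF| = |F − M| = 74.3.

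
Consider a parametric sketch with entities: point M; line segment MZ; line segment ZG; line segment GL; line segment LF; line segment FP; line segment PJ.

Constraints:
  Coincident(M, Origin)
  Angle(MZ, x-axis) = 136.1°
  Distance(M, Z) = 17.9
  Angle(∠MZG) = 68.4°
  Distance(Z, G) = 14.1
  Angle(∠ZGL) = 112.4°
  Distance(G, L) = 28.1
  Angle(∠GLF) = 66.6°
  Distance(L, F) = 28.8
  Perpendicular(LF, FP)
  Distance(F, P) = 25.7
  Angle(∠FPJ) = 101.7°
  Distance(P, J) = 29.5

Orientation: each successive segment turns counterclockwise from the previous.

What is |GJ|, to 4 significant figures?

12.70

The perpendicularity gives FP at right angles to LF, so FP runs at 158.7°; with |FP| = 25.7, P = (-11.76, 15.77). ∠FPJ = 101.7° gives PJ at -123.0° from the x-axis; with |PJ| = 29.5, J = (-27.82, -8.971). Then |GJ| = |J − G| = 12.70.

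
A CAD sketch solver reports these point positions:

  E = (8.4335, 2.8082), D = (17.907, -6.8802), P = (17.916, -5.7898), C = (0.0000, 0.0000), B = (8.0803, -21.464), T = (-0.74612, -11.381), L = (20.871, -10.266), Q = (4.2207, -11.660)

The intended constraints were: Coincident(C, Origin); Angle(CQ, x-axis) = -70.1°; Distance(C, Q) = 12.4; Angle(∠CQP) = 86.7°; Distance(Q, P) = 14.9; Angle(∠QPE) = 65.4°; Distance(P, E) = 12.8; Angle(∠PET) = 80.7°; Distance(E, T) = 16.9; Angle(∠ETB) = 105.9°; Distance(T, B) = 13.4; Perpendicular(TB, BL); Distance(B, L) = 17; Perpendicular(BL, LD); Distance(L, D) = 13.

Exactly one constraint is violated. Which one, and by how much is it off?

Distance(L, D) = 13 — off by 8.50.

C = (0.00, 0.00) ✓; CQ at -70.10° ✓; |CQ| = 12.40 ✓; ∠CQP = 86.70° ✓; |QP| = 14.90 ✓; ∠QPE = 65.40° ✓; |PE| = 12.80 ✓; ∠PET = 80.70° ✓; |ET| = 16.90 ✓; ∠ETB = 105.9° ✓; |TB| = 13.40 ✓; ∠(TB, BL) = 90.00° ✓; |BL| = 17.00 ✓; ∠(BL, LD) = 90.00° ✓; |LD| = 4.500 ✗.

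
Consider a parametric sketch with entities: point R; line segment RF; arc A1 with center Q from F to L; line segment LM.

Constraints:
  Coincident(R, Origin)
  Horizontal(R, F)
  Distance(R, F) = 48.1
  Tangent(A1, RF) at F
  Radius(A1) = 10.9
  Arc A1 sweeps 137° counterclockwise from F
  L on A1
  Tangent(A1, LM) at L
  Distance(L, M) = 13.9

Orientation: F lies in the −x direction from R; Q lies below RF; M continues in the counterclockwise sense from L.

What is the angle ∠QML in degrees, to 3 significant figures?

38.1°

R is at the origin; RF is horizontal with |RF| = 48.1 and F on the −x side, so F = (-48.1, 0.00). A1 meets RF tangentially, so QF is at right angles to RF, so Q = F + (0, -10.9) = (-48.1, -10.9). On A1, F sits at bearing 90° from Q; a 137° counterclockwise sweep puts L at bearing 227°, so L = Q + 10.9·(cos 227°, sin 227°) = (-55.5, -18.9). A1 meets LM tangentially, so QL is at right angles to LM, so LM runs along (−sin 227°, cos 227°); with |LM| = 13.9, M = (-45.4, -28.4). Then cos ∠QML = MQ·ML / (|MQ||ML|), giving 38.1°.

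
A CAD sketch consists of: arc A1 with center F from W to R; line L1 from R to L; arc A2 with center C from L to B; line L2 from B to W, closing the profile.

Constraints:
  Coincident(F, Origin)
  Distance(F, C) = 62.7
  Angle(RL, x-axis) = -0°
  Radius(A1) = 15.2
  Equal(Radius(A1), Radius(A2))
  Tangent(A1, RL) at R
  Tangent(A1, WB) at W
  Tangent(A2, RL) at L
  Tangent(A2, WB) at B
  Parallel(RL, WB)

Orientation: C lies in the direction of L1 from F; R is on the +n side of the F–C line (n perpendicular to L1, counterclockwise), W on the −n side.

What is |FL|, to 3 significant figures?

64.5

The slot axis is L1's direction at -0.0°, so u = (cos -0.0°, sin -0.0°) = (1.00, -0.00) and n = (−sin -0.0°, cos -0.0°) = (0.00, 1.00). F is at the origin and C lies 62.7 along u from F, so C = 62.7·u = (62.7, -0.00). Tangency of A1 to both parallel lines with radius 15.2 puts R and W at F ± 15.2·n: R = (0.00, 15.2), W = (-0.00, -15.2). Equal radii place L and B the same way about C: L = C + 15.2·n = (62.7, 15.2), B = C − 15.2·n = (62.7, -15.2). Then |FL| = |L − F| = 64.5.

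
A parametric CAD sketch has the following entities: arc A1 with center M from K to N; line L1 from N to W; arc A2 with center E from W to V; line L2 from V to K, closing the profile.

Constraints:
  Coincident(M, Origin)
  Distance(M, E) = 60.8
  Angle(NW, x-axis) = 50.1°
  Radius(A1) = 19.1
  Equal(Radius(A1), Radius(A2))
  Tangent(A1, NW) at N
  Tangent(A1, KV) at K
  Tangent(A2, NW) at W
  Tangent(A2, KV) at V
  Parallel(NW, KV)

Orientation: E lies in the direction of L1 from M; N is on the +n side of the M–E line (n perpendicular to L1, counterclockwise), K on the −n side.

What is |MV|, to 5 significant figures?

63.730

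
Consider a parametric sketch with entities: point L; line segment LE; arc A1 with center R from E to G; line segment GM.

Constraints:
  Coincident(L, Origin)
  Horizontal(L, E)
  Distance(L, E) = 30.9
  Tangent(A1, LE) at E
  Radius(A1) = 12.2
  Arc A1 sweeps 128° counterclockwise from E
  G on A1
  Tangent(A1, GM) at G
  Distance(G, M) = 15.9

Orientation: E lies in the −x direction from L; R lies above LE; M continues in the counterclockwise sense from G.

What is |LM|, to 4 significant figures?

44.78

L is at the origin; LE is horizontal with |LE| = 30.9 and E on the −x side, so E = (-30.90, 0.000). Tangency of A1 to LE means the radius RE is perpendicular to LE, so R = E + (0, 12.2) = (-30.90, 12.20). On A1, E sits at bearing -90° from R; a 128° counterclockwise sweep puts G at bearing 38°, so G = R + 12.2·(cos 38°, sin 38°) = (-21.29, 19.71). Tangency of A1 to GM means the radius RG is perpendicular to GM, so GM runs along (−sin 38°, cos 38°); with |GM| = 15.9, M = (-31.08, 32.24). Then |LM| = |M − L| = 44.78.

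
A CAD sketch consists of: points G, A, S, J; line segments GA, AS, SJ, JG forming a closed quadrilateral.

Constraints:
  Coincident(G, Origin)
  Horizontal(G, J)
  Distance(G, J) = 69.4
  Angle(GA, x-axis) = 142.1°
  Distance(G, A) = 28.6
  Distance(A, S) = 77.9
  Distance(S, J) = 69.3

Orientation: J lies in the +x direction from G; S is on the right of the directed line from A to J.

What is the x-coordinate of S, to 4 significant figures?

19.45

Checks: |AS| = 77.90 ✓; |SJ| = 69.30 ✓.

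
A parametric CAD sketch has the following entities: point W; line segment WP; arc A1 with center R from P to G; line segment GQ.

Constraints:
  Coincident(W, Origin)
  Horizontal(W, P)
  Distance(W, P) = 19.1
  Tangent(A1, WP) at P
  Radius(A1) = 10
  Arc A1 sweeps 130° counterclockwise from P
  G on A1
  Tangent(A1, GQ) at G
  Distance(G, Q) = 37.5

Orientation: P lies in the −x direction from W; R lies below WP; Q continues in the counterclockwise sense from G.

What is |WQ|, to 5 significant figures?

45.233

W is at the origin; W and P share the same y with |WP| = 19.1 and P on the −x side, so P = (-19.100, 0.0000). Since A1 is tangent to WP there, RP ⟂ WP, so R = P + (0, -10) = (-19.100, -10.000). On A1, P sits at bearing 90° from R; a 130° counterclockwise sweep puts G at bearing 220°, so G = R + 10.0·(cos 220°, sin 220°) = (-26.760, -16.428). The tangent condition forces RG to be normal to GQ, so GQ runs along (−sin 220°, cos 220°); with |GQ| = 37.5, Q = (-2.6559, -45.155). Then |WQ| = |Q − W| = 45.233.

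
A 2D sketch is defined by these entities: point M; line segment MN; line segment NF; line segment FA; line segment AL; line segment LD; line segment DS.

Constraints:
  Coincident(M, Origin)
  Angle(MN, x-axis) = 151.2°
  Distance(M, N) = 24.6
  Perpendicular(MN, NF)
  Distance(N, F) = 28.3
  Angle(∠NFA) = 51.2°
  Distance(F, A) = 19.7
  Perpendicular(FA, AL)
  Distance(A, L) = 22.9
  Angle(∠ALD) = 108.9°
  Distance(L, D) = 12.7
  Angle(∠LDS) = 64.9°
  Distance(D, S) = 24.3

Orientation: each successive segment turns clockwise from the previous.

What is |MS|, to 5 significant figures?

26.863

M is at the origin; MN runs at 151.2° with length 24.6, so N = (-21.557, 11.851). MN ⟂ NF, so NF runs at 61.200°; with |NF| = 28.3, F = (-7.9235, 36.651). ∠NFA = 51.2° gives FA at -67.600° from the x-axis; with |FA| = 19.7, A = (-0.41643, 18.437). FA ⟂ AL, so AL runs at -157.60°; with |AL| = 22.9, L = (-21.589, 9.7106). ∠ALD = 108.9° gives LD at 131.30° from the x-axis; with |LD| = 12.7, D = (-29.971, 19.252). ∠LDS = 64.9° gives DS at 16.200° from the x-axis; with |DS| = 24.3, S = (-6.6354, 26.031). Then |MS| = |S − M| = 26.863.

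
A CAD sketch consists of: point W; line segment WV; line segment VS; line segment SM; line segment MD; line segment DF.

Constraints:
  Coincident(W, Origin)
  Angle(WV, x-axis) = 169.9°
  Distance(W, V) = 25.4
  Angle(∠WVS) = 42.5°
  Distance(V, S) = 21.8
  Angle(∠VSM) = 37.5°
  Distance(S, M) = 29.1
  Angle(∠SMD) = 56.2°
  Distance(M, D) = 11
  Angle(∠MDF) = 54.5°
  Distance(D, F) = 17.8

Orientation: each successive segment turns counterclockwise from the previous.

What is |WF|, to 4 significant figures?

5.691

∠SMD = 56.2° gives MD at -146.3° from the x-axis; with |MD| = 11.0, D = (-20.87, 10.13). ∠MDF = 54.5° gives DF at -20.80° from the x-axis; with |DF| = 17.8, F = (-4.226, 3.812). Then |WF| = |F − W| = 5.691.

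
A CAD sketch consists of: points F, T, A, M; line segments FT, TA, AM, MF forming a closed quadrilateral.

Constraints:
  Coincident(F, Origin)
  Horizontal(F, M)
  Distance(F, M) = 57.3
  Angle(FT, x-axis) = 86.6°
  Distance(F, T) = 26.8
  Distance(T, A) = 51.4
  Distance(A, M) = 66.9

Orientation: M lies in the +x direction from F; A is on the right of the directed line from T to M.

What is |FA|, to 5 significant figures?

24.739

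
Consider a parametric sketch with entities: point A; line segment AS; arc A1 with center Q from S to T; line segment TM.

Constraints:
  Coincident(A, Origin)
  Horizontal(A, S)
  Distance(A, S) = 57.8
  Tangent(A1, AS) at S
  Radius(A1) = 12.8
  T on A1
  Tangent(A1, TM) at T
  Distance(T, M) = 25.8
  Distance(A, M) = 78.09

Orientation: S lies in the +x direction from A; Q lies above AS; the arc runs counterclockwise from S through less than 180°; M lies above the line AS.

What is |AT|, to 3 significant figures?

72.0

A is at the origin; AS is horizontal with |AS| = 57.8 and S on the +x side, so S = (57.8, 0.00). The tangent condition forces QS to be normal to AS, so Q = S + (0, 12.8) = (57.8, 12.8). Since QT ⟂ TM (tangency), |QM| = √(12.8² + 25.8²) = 28.8 regardless of where T sits on A1. So M lies on both circle(A, 78.09) and circle(Q, 28.8); the above-AS intersection is M = (67.0, 40.1). T is the foot of the tangent from M: T = (70.5, 14.5).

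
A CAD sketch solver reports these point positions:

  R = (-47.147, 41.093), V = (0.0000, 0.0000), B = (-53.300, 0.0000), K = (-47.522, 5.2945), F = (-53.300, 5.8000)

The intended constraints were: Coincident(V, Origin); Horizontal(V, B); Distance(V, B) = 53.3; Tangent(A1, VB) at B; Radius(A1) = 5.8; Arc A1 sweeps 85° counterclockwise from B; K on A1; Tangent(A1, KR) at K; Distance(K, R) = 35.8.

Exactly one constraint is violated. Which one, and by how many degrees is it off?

Tangent(A1, KR) at K — off by 4.40°.

V = (0.00, 0.00) ✓; V.y = 0.00, B.y = 0.00 ✓; |VB| = 53.30 ✓; ∠(FB, BV) = 90.00° ✓; |FB| = 5.800 ✓; bearing(F→K) − bearing(F→B) = 85.00° ✓; |FK| = 5.800 ✓; ∠(FK, KR) = 85.60° ✗; |KR| = 35.80 ✓.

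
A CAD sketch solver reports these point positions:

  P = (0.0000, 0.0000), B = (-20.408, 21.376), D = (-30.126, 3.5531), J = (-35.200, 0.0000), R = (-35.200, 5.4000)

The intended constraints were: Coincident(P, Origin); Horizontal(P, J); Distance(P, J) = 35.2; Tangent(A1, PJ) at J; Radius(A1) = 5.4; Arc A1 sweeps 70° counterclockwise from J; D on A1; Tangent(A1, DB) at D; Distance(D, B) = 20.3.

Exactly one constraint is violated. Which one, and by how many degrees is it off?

Tangent(A1, DB) at D — off by 8.60°.

P = (0.00, 0.00) ✓; P.y = 0.00, J.y = 0.00 ✓; |PJ| = 35.20 ✓; ∠(RJ, JP) = 90.00° ✓; |RJ| = 5.400 ✓; bearing(R→D) − bearing(R→J) = 70.00° ✓; |RD| = 5.400 ✓; ∠(RD, DB) = 98.60° ✗; |DB| = 20.30 ✓.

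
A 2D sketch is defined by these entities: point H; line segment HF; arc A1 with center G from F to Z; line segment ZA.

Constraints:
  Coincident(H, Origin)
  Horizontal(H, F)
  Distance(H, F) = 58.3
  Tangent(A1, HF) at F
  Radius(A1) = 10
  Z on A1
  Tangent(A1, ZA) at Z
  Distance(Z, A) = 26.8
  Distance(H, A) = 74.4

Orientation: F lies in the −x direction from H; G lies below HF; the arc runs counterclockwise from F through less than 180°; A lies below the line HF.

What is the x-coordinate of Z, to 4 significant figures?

-68.17

H is at the origin; H and F share the same y with |HF| = 58.3 and F on the −x side, so F = (-58.30, 0.000). A1 meets HF tangentially, so GF is at right angles to HF, so G = F + (0, -10) = (-58.30, -10.00). Since GZ ⟂ ZA (tangency), |GA| = √(10.0² + 26.8²) = 28.60 regardless of where Z sits on A1. So A lies on both circle(H, 74.4) and circle(G, 28.60); the below-HF intersection is A = (-63.94, -38.04). Z is the foot of the tangent from A: Z = (-68.17, -11.58).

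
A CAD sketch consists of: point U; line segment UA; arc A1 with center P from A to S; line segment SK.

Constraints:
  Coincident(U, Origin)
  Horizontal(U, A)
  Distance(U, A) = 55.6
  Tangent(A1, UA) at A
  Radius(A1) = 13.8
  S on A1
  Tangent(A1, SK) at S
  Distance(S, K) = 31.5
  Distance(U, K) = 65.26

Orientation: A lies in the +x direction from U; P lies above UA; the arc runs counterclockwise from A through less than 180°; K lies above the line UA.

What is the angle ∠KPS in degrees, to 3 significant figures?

66.3°

Checks: |PS| = 13.80 ✓; ∠(PS, SK) = 90.00° ✓; |SK| = 31.50 ✓; |UK| = 65.26 ✓.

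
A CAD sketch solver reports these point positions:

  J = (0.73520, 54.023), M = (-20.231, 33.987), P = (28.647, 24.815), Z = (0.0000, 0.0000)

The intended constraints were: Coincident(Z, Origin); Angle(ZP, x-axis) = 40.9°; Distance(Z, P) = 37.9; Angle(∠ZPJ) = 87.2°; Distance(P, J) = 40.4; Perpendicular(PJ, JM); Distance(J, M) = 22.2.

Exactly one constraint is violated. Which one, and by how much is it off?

Distance(J, M) = 22.2 — off by 6.80.

Z = (0.00, 0.00) ✓; ZP at 40.90° ✓; |ZP| = 37.90 ✓; ∠ZPJ = 87.20° ✓; |PJ| = 40.40 ✓; ∠(PJ, JM) = 90.00° ✓; |JM| = 29.00 ✗.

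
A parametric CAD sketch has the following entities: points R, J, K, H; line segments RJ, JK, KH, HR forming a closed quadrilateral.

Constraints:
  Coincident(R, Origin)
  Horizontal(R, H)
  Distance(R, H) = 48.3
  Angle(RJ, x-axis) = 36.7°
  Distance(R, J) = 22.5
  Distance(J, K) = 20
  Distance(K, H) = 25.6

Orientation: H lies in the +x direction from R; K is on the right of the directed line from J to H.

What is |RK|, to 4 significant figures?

24.09

R is at the origin; RH is horizontal with |RH| = 48.3 and H in +x, so H = (48.3, 0). RJ runs at 36.7° with |RJ| = 22.5, so J = (18.04, 13.45). K is determined by |JK| = 20.0 and |KH| = 25.6 together: it lies at the intersection of circle(J, 20.0) and circle(H, 25.6). With |JH| = 33.11, the foot of the radical line on JH is 12.70 from J and the perpendicular offset is √(20.0² − 12.70²) = 15.45. Taking the right-of-JH solution: K = (23.37, -5.829).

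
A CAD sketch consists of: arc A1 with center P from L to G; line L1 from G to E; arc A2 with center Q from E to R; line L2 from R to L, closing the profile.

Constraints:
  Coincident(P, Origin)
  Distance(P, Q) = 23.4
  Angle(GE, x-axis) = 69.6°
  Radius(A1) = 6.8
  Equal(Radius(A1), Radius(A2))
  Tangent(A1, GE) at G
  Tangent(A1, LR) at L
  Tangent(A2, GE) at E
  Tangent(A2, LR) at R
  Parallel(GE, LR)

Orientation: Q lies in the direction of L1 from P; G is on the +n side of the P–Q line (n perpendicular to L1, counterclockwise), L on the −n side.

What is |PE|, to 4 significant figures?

24.37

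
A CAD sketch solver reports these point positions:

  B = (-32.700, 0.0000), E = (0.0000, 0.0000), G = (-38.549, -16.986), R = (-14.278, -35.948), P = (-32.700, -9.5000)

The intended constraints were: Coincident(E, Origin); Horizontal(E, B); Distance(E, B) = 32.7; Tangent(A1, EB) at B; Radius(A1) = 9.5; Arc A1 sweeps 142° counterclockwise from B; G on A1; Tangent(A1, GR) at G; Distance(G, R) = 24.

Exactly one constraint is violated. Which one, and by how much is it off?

Distance(G, R) = 24 — off by 6.80.

E = (0.00, 0.00) ✓; E.y = 0.00, B.y = 0.00 ✓; |EB| = 32.70 ✓; ∠(PB, BE) = 90.00° ✓; |PB| = 9.500 ✓; bearing(P→G) − bearing(P→B) = 142.0° ✓; |PG| = 9.500 ✓; ∠(PG, GR) = 90.00° ✓; |GR| = 30.80 ✗.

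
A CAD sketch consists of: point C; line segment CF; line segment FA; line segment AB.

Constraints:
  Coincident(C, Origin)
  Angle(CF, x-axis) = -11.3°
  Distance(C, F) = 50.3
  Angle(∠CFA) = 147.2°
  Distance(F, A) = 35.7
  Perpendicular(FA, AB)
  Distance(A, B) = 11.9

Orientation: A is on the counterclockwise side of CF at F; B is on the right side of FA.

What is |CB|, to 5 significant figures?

87.255

C is at the origin; CF runs at -11.3° with length 50.3, so F = 50.3·(cos -11.3°, sin -11.3°) = (49.325, -9.8561). ∠CFA = 147.2°, so FA runs at -11.3° + (180° − 147.2°) = 21.500° from the x-axis; with |FA| = 35.7, A = F + 35.7·(cos 21.500°, sin 21.500°) = (82.541, 3.2280). FA is perpendicular to AB; with |AB| = 11.9 on the right of FA, B = A + 11.9·(0.36650, -0.93042) = (86.902, -7.8440). Then |CB| = |B − C| = 87.255.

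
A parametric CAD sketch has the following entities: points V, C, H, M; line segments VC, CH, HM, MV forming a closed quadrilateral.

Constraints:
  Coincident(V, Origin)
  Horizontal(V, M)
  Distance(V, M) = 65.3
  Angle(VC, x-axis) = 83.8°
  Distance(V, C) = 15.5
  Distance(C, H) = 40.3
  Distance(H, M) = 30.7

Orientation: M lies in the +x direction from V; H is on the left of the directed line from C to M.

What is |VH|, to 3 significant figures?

46.2

Checks: V.y = 0.00, M.y = 0.00 ✓; |CH| = 40.30 ✓; |HM| = 30.70 ✓.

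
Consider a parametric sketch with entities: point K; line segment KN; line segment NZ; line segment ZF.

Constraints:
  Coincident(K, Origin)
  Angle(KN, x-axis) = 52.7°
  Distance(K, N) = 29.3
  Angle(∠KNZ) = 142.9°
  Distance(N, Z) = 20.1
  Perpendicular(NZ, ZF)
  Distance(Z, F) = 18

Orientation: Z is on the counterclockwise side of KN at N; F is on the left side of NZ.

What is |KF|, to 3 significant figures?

43.5

K is at the origin; KN runs at 52.7° with length 29.3, so N = 29.3·(cos 52.7°, sin 52.7°) = (17.8, 23.3). ∠KNZ = 142.9°, so NZ runs at 52.7° + (180° − 142.9°) = 89.8° from the x-axis; with |NZ| = 20.1, Z = N + 20.1·(cos 89.8°, sin 89.8°) = (17.8, 43.4). NZ is perpendicular to ZF; with |ZF| = 18.0 on the left of NZ, F = Z + 18.0·(-1.00, 0.00349) = (-0.174, 43.5). Then |KF| = |F − K| = 43.5.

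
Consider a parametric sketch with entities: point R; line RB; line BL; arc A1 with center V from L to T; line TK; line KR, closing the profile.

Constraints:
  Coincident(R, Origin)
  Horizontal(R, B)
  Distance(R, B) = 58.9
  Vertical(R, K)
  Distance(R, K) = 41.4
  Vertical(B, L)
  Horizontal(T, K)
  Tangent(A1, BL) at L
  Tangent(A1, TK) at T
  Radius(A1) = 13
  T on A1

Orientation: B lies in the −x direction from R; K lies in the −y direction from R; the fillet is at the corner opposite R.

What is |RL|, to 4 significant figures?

65.39

The virtual corner opposite R is at (-58.90, -41.40). A1 meets BL tangentially, so VL is at right angles to BL and since A1 is tangent to TK there, VT ⟂ TK, with radius 13.0, so the center V sits 13.0 in from both sides at V = (-45.90, -28.40). That places the tangent points at L = (-58.90, -28.40) on BL and T = (-45.90, -41.40) on TK. Then |RL| = |L − R| = 65.39.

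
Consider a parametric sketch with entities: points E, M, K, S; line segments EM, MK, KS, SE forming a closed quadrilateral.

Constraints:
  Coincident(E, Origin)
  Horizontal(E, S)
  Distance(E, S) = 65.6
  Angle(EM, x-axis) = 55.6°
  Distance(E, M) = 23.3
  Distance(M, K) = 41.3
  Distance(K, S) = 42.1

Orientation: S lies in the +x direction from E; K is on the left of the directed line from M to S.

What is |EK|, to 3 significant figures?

62.9

Checks: |MK| = 41.30 ✓; |KS| = 42.10 ✓.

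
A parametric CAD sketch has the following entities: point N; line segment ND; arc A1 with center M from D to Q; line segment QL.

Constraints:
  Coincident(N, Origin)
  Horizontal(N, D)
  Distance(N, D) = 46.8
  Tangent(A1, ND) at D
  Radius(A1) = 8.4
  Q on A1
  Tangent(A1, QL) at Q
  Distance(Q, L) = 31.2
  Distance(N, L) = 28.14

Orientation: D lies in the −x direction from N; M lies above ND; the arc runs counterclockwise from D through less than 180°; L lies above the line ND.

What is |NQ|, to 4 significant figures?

41.44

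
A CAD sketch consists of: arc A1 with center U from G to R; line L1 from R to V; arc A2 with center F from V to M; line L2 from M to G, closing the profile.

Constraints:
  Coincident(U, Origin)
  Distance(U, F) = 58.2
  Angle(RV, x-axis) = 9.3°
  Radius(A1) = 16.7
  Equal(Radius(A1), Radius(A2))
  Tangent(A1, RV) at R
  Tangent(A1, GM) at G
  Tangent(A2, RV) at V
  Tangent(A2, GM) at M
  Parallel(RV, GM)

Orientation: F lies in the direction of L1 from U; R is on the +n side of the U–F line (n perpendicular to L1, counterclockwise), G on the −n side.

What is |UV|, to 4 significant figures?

60.55

The slot axis is L1's direction at 9.3°, so u = (cos 9.3°, sin 9.3°) = (0.9869, 0.1616) and n = (−sin 9.3°, cos 9.3°) = (-0.1616, 0.9869). U is at the origin and F lies 58.2 along u from U, so F = 58.2·u = (57.44, 9.405). Tangency of A1 to both parallel lines with radius 16.7 puts R and G at U ± 16.7·n: R = (-2.699, 16.48), G = (2.699, -16.48). Equal radii place V and M the same way about F: V = F + 16.7·n = (54.74, 25.89), M = F − 16.7·n = (60.13, -7.075). Then |UV| = |V − U| = 60.55.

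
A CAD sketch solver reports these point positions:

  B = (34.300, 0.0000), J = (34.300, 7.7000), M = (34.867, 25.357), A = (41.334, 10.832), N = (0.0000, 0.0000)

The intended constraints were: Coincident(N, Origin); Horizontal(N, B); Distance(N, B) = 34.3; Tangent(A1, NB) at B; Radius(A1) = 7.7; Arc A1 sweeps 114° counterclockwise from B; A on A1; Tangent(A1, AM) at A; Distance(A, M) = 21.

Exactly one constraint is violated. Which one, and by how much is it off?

Distance(A, M) = 21 — off by 5.10.

N = (0.00, 0.00) ✓; N.y = 0.00, B.y = 0.00 ✓; |NB| = 34.30 ✓; ∠(JB, BN) = 90.00° ✓; |JB| = 7.700 ✓; bearing(J→A) − bearing(J→B) = 114.0° ✓; |JA| = 7.700 ✓; ∠(JA, AM) = 90.00° ✓; |AM| = 15.90 ✗.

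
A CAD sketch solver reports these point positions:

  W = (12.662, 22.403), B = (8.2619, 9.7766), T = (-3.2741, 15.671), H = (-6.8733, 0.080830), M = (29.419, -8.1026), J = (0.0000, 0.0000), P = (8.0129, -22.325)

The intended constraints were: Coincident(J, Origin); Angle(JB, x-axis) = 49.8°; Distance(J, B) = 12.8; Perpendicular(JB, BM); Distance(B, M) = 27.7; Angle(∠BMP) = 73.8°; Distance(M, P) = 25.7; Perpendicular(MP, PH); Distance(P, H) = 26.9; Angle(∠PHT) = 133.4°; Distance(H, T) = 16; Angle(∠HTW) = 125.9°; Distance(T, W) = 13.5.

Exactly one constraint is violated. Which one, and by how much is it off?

Distance(T, W) = 13.5 — off by 3.80.

J = (0.00, 0.00) ✓; JB at 49.80° ✓; |JB| = 12.80 ✓; ∠(JB, BM) = 90.00° ✓; |BM| = 27.70 ✓; ∠BMP = 73.80° ✓; |MP| = 25.70 ✓; ∠(MP, PH) = 90.00° ✓; |PH| = 26.90 ✓; ∠PHT = 133.4° ✓; |HT| = 16.00 ✓; ∠HTW = 125.9° ✓; |TW| = 17.30 ✗.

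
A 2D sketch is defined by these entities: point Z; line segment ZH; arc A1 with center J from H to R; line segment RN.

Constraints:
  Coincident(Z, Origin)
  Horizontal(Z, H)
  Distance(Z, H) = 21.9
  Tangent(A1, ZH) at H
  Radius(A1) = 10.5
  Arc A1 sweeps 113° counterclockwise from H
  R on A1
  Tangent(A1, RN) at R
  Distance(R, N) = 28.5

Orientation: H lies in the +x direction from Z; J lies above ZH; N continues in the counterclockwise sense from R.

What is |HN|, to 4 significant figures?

40.86

Z is at the origin; Z and H share the same y with |ZH| = 21.9 and H on the +x side, so H = (21.90, 0.000). The tangent condition forces JH to be normal to ZH, so J = H + (0, 10.5) = (21.90, 10.50). On A1, H sits at bearing -90° from J; a 113° counterclockwise sweep puts R at bearing 23°, so R = J + 10.5·(cos 23°, sin 23°) = (31.57, 14.60). The tangent condition forces JR to be normal to RN, so RN runs along (−sin 23°, cos 23°); with |RN| = 28.5, N = (20.43, 40.84). Then |HN| = |N − H| = 40.86.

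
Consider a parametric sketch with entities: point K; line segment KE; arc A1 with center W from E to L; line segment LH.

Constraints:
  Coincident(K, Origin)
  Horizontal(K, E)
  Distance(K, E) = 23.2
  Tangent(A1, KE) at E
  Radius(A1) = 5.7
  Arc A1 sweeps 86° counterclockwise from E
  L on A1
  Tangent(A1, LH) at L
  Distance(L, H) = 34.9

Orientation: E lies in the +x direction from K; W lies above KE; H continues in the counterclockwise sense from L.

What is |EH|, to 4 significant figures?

40.93

On A1, E sits at bearing -90° from W; an 86° counterclockwise sweep puts L at bearing -4°, so L = W + 5.7·(cos -4°, sin -4°) = (28.89, 5.302). A1 meets LH tangentially, so WL is at right angles to LH, so LH runs along (−sin -4°, cos -4°); with |LH| = 34.9, H = (31.32, 40.12). Then |EH| = |H − E| = 40.93.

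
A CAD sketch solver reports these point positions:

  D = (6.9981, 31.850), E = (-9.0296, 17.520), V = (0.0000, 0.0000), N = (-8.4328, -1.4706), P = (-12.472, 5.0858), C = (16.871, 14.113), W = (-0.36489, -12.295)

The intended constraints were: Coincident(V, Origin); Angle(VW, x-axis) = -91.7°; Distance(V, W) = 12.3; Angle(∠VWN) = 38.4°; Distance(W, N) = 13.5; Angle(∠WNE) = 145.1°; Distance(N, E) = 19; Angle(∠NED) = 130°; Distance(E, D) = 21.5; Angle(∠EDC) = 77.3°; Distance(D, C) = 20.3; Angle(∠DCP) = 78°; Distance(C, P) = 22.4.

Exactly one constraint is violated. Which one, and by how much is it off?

Distance(C, P) = 22.4 — off by 8.30.

V = (0.00, 0.00) ✓; VW at -91.70° ✓; |VW| = 12.30 ✓; ∠VWN = 38.40° ✓; |WN| = 13.50 ✓; ∠WNE = 145.1° ✓; |NE| = 19.00 ✓; ∠NED = 130.0° ✓; |ED| = 21.50 ✓; ∠EDC = 77.30° ✓; |DC| = 20.30 ✓; ∠DCP = 78.00° ✓; |CP| = 30.70 ✗.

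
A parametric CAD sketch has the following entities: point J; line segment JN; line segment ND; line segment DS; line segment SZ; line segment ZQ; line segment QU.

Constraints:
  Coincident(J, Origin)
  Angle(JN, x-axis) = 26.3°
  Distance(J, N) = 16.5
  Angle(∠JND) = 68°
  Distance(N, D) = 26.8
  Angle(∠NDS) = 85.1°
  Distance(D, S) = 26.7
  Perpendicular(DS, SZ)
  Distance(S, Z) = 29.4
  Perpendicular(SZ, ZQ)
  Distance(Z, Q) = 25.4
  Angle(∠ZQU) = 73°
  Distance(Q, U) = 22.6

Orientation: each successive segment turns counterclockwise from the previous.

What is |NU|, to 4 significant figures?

19.73

J is at the origin; JN runs at 26.3° with length 16.5, so N = (14.79, 7.311). ∠JND = 68.0° gives ND at 138.3° from the x-axis; with |ND| = 26.8, D = (-5.218, 25.14). ∠NDS = 85.1° gives DS at -126.8° from the x-axis; with |DS| = 26.7, S = (-21.21, 3.759). The perpendicularity gives SZ at right angles to DS, so SZ runs at -36.80°; with |SZ| = 29.4, Z = (2.330, -13.85). The perpendicularity gives ZQ at right angles to SZ, so ZQ runs at 53.20°; with |ZQ| = 25.4, Q = (17.54, 6.487). ∠ZQU = 73.0° gives QU at 160.2° from the x-axis; with |QU| = 22.6, U = (-3.719, 14.14). Then |NU| = |U − N| = 19.73.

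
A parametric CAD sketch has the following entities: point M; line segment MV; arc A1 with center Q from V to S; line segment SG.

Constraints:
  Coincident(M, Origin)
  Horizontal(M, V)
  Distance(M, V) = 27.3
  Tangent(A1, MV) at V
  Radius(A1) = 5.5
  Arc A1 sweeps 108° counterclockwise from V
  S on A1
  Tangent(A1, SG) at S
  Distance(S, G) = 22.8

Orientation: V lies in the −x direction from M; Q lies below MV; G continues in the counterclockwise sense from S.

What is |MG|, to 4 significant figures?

38.52

M is at the origin; M and V share the same y with |MV| = 27.3 and V on the −x side, so V = (-27.30, 0.000). The tangent condition forces QV to be normal to MV, so Q = V + (0, -5.5) = (-27.30, -5.500). On A1, V sits at bearing 90° from Q; a 108° counterclockwise sweep puts S at bearing 198°, so S = Q + 5.5·(cos 198°, sin 198°) = (-32.53, -7.200). Since A1 is tangent to SG there, QS ⟂ SG, so SG runs along (−sin 198°, cos 198°); with |SG| = 22.8, G = (-25.49, -28.88). Then |MG| = |G − M| = 38.52.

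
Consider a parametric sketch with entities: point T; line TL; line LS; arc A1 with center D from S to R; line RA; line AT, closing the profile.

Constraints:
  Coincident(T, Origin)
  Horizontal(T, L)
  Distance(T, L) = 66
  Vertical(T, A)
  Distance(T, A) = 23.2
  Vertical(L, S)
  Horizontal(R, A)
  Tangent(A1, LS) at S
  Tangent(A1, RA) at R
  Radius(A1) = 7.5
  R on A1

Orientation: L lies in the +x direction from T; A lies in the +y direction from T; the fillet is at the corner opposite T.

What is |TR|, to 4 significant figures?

62.93

T is at the origin; T and L share the same y with |TL| = 66.0 and L on the +x side, so L = (66.00, 0.000). T and A share the same x with |TA| = 23.2 and A on the +y side, so A = (0.000, 23.20). The virtual corner opposite T is at (66.00, 23.20). The tangent condition forces DS to be normal to LS and A1 meets RA tangentially, so DR is at right angles to RA, with radius 7.5, so the center D sits 7.5 in from both sides at D = (58.50, 15.70). That places the tangent points at S = (66.00, 15.70) on LS and R = (58.50, 23.20) on RA. Then |TR| = |R − T| = 62.93.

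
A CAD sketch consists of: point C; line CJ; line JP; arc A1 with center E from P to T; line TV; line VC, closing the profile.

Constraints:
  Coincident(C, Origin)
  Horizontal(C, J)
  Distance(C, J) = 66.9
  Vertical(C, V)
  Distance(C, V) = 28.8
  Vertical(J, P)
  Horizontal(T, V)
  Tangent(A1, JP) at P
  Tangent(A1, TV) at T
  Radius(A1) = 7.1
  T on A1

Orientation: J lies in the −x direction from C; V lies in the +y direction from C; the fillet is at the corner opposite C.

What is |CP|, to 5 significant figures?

70.331

C is at the origin; CJ is horizontal with |CJ| = 66.9 and J on the −x side, so J = (-66.900, 0.0000). CV is vertical with |CV| = 28.8 and V on the +y side, so V = (0.0000, 28.800). The virtual corner opposite C is at (-66.900, 28.800). The tangent condition forces EP to be normal to JP and A1 meets TV tangentially, so ET is at right angles to TV, with radius 7.1, so the center E sits 7.1 in from both sides at E = (-59.800, 21.700). That places the tangent points at P = (-66.900, 21.700) on JP and T = (-59.800, 28.800) on TV. Then |CP| = |P − C| = 70.331.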